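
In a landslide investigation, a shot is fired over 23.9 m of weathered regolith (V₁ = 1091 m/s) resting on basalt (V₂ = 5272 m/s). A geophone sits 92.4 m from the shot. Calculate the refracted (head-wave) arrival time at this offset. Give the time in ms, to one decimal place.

60.4 ms

t = x/V₂ + 2h·√(V₂²−V₁²)/(V₁V₂).
√(V₂²−V₁²) = √(5272²−1091²) = 5157.9 m/s; delay term = 2·23.9·5157.9/(1091·5272) = 0.04286 s.
t = 92.4/5272 + 0.04286 = 0.06039 s.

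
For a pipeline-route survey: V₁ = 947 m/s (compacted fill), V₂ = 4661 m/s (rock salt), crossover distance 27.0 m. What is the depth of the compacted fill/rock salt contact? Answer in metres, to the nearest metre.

h = (x_cross/2)·√((V₂−V₁)/(V₂+V₁)).
(V₂−V₁)/(V₂+V₁) = (4661−947)/(4661+947) = 0.6623; √ = 0.8138.
h = (27.0/2)·0.8138 = 10.99 m.

11 m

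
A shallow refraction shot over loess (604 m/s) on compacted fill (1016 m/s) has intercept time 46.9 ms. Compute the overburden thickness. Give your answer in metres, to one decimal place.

17.6 m

θ_c = arcsin(604/1016) = 36.48°; cos θ_c = 0.8041.
tᵢ = 2h cos θ_c/V₁ ⇒ h = tᵢ·V₁/(2 cos θ_c) = 0.0469·604/(2·0.8041) = 17.61 m.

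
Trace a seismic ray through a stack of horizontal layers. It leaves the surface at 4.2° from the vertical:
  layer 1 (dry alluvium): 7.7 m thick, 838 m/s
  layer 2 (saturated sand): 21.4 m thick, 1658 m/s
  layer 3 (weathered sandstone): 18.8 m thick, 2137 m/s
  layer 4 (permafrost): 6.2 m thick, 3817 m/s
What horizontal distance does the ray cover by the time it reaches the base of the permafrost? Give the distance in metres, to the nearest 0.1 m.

9.5 m

Apply Snell's law at each interface; in layer i the horizontal offset is hᵢ·tan θᵢ.
Layer 1: θ = 4.20°; offset = 7.7·tan 4.20° = 0.565 m.
Layer 2: sin θ = 1658·sin 4.2°/838 = 0.1449, θ = 8.33°; offset = 21.4·tan 8.33° = 3.134 m.
Layer 3: sin θ = 2137·sin 4.2°/838 = 0.1868, θ = 10.76°; offset = 18.8·tan 10.76° = 3.574 m.
Layer 4: sin θ = 3817·sin 4.2°/838 = 0.3336, θ = 19.49°; offset = 6.2·tan 19.49° = 2.194 m.
Total horizontal offset = 9.467 m.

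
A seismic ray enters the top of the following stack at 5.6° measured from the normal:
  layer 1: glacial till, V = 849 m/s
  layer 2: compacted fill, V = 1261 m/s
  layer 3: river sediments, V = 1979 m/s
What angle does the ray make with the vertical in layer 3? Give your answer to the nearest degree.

13°

Snell's law across each interface conserves sin θ / V, so sin θ_3 = V_3·sin θ₁/V₁.
sin θ_3 = 1979 × sin 5.6° / 849 = 0.2275.
θ_3 = arcsin 0.2275 = 13.15°.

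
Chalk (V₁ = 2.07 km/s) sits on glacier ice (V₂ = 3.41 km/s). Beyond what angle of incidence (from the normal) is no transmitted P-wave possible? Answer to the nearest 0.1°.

At critical incidence the refracted ray runs along the interface (θ₂ = 90°), so sin θ_c = V₁/V₂.
θ_c = arcsin(2.07/3.41) = arcsin 0.6070 = 37.38°.

37.4°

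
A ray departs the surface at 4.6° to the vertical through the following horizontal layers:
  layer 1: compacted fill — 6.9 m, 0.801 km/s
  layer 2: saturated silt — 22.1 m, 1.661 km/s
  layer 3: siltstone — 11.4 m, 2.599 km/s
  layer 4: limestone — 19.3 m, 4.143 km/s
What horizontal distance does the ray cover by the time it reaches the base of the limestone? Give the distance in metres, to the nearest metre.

16 m

Apply Snell's law at each interface; in layer i the horizontal offset is hᵢ·tan θᵢ.
Layer 1: θ = 4.60°; offset = 6.9·tan 4.60° = 0.555 m.
Layer 2: sin θ = 1.661·sin 4.6°/0.801 = 0.1663, θ = 9.57°; offset = 22.1·tan 9.57° = 3.727 m.
Layer 3: sin θ = 2.599·sin 4.6°/0.801 = 0.2602, θ = 15.08°; offset = 11.4·tan 15.08° = 3.072 m.
Layer 4: sin θ = 4.143·sin 4.6°/0.801 = 0.4148, θ = 24.51°; offset = 19.3·tan 24.51° = 8.799 m.
Summing the layer offsets gives 16.153 m.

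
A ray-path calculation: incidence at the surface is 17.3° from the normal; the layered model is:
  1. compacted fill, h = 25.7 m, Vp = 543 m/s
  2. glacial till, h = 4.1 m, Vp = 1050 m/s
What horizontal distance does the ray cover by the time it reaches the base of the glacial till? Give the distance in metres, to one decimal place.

10.9 m

p = sin θ₁/V₁ = sin 17.3°/543 = 5.4765e-04 s/m is conserved through the stack.
Layer 1: θ = 17.30°; offset = 25.7·tan 17.30° = 8.005 m.
Layer 2: sin θ = p·1050 = 0.5750 → θ = 35.10°; offset = 4.1·tan 35.10° = 2.882 m.
Total horizontal offset = 10.886 m.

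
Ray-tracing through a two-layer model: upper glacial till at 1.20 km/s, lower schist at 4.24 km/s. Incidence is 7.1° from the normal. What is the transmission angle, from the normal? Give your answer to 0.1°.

sin θ₁/V₁ = sin θ₂/V₂ ⇒ sin θ₂ = 4.24·sin 7.1°/1.20 = 4.24·0.1236/1.20 = 0.4367.
θ₂ = sin⁻¹(0.4367) = 25.90° (from vertical).

25.9°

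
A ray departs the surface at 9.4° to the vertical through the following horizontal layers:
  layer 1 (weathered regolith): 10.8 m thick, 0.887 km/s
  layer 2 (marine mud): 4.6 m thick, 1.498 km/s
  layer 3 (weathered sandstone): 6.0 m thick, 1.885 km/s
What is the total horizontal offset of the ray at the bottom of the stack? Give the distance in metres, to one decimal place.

5.3 m

Apply Snell's law at each interface; in layer i the horizontal offset is hᵢ·tan θᵢ.
Layer 1: θ = 9.40°; offset = 10.8·tan 9.40° = 1.788 m.
Layer 2: sin θ = 1.498·sin 9.4°/0.887 = 0.2758, θ = 16.01°; offset = 4.6·tan 16.01° = 1.320 m.
Layer 3: sin θ = 1.885·sin 9.4°/0.887 = 0.3471, θ = 20.31°; offset = 6.0·tan 20.31° = 2.221 m.
Σ offsets = 5.329 m.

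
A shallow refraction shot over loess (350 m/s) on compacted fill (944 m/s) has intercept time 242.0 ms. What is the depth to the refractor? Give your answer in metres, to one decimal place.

45.6 m

h = tᵢ·V₁·V₂ / (2·√(V₂²−V₁²)).
√(V₂²−V₁²) = √(944² − 350²) = 876.7 m/s.
h = 0.242 s × 350 × 944 / (2 × 876.7) = 45.60 m.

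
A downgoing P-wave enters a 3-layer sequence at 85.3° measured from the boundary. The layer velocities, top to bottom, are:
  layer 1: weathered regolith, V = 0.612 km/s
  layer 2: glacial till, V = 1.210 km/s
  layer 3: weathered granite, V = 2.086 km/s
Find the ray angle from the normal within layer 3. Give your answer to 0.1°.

16.2°

From the normal: θ₁ = 90° − 85.3° = 4.7°.
Ray parameter p = sin 4.7° / 0.612 = 1.3389e-01 s/km.
sin θ_3 = p·V_3 = 1.3389e-01 × 2.086 = 0.2793.
θ_3 = arcsin 0.2793 = 16.22°.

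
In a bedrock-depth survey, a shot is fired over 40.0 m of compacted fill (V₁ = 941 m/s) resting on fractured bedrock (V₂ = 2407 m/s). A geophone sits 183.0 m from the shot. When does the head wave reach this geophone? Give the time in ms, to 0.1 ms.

154.3 ms

θ_c = arcsin(V₁/V₂) = arcsin(941/2407) = 23.01°, cos θ_c = 0.9204.
Intercept time tᵢ = 2h cos θ_c / V₁ = 2·40.0·0.9204/941 = 0.07825 s.
t = x/V₂ + tᵢ = 183.0/2407 + 0.07825 = 0.15428 s.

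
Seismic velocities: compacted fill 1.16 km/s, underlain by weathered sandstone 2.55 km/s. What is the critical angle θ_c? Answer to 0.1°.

27.1°

At critical incidence the refracted ray runs along the interface (θ₂ = 90°), so sin θ_c = V₁/V₂.
θ_c = arcsin(1.16/2.55) = arcsin 0.4549 = 27.06°.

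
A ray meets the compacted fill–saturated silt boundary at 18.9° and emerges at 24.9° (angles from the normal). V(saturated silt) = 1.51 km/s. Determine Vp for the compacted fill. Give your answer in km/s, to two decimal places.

1.16 km/s

sin 18.9° = 0.3239; sin 24.9° = 0.4210.
V₁ = V₂·(sin θ₁/sin θ₂) = 1.51·(0.3239/0.4210) = 1.16 km/s.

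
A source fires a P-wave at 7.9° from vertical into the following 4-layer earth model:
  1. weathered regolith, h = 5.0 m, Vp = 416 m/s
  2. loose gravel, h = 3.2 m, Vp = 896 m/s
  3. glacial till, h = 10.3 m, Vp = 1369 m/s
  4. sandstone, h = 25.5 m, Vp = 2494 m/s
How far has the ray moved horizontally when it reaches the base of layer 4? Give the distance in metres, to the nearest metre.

44 m

Apply Snell's law at each interface; in layer i the horizontal offset is hᵢ·tan θᵢ.
Layer 1: θ = 7.90°; offset = 5.0·tan 7.90° = 0.694 m.
Layer 2: sin θ = 896·sin 7.9°/416 = 0.2960, θ = 17.22°; offset = 3.2·tan 17.22° = 0.992 m.
Layer 3: sin θ = 1369·sin 7.9°/416 = 0.4523, θ = 26.89°; offset = 10.3·tan 26.89° = 5.224 m.
Layer 4: sin θ = 2494·sin 7.9°/416 = 0.8240, θ = 55.49°; offset = 25.5·tan 55.49° = 37.086 m.
Total horizontal offset = 43.995 m.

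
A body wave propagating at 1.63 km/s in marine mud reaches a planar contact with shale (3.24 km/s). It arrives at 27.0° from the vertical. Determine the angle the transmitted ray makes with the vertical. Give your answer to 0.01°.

64.48°

sin θ₁/V₁ = sin θ₂/V₂ ⇒ sin θ₂ = 3.24·sin 27.0°/1.63 = 3.24·0.4540/1.63 = 0.9024.
θ₂ = sin⁻¹(0.9024) = 64.48° (from vertical).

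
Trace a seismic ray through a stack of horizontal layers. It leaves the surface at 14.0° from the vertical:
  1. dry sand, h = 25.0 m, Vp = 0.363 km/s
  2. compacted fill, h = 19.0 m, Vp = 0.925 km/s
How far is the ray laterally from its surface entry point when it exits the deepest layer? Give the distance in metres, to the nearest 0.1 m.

Apply Snell's law at each interface; in layer i the horizontal offset is hᵢ·tan θᵢ.
Layer 1: θ = 14.00°; offset = 25.0·tan 14.00° = 6.233 m.
Layer 2: sin θ = 0.925·sin 14.0°/0.363 = 0.6165, θ = 38.06°; offset = 19.0·tan 38.06° = 14.876 m.
Total horizontal offset = 21.109 m.

21.1 m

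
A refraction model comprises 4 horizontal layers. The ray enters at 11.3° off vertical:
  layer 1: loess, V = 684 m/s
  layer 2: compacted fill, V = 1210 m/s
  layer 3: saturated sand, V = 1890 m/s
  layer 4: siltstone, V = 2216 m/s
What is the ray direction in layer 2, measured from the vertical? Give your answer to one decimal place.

Snell's law across each interface conserves sin θ / V, so sin θ_2 = V_2·sin θ₁/V₁.
sin θ_2 = 1210 × sin 11.3° / 684 = 0.3466.
θ_2 = arcsin 0.3466 = 20.28°.

20.3°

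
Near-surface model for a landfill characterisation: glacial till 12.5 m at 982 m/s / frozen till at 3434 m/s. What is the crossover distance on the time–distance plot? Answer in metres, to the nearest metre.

34 m

x_cross = 2h·√((V₂+V₁)/(V₂−V₁)).
(V₂+V₁)/(V₂−V₁) = (3434+982)/(3434−982) = 1.8010; √ = 1.3420.
x_cross = 2·12.5·1.3420 = 33.55 m.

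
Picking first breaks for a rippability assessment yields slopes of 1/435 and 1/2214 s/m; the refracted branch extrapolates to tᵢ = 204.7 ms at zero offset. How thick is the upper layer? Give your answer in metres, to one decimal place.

h = tᵢ·V₁·V₂ / (2·√(V₂²−V₁²)).
√(V₂²−V₁²) = √(2214² − 435²) = 2170.8 m/s.
h = 0.2047 s × 435 × 2214 / (2 × 2170.8) = 45.41 m.

45.4 m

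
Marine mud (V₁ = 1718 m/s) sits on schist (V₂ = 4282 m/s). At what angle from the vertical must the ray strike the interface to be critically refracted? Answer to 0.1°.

23.7°

Critical incidence: sin θ_c = V₁/V₂ = 1718/4282 = 0.4012.
θ_c = arcsin 0.4012 = 23.65°.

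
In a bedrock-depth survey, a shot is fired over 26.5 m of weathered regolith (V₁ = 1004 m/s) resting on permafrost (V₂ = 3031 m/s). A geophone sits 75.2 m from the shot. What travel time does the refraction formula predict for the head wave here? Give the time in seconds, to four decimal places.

t = x/V₂ + 2h·√(V₂²−V₁²)/(V₁V₂).
√(V₂²−V₁²) = √(3031²−1004²) = 2859.9 m/s; delay term = 2·26.5·2859.9/(1004·3031) = 0.04981 s.
t = 75.2/3031 + 0.04981 = 0.07462 s.

0.0746 s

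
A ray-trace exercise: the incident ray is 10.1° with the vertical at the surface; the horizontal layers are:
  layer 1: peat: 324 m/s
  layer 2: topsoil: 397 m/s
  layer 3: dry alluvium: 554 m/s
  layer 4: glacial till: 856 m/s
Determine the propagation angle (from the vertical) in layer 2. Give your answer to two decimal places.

Snell's law across each interface conserves sin θ / V, so sin θ_2 = V_2·sin θ₁/V₁.
sin θ_2 = 397 × sin 10.1° / 324 = 0.2149.
θ_2 = arcsin 0.2149 = 12.41°.

12.41°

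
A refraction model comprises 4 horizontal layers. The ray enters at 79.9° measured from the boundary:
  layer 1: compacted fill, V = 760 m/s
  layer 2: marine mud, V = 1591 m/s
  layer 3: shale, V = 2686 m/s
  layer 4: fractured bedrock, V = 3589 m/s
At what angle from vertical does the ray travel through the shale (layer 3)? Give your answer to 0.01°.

From the normal: θ₁ = 90° − 79.9° = 10.1°.
Ray parameter p = sin 10.1° / 760 = 2.3075e-04 s/m.
sin θ_3 = p·V_3 = 2.3075e-04 × 2686 = 0.6198.
θ_3 = arcsin 0.6198 = 38.30°.

38.30°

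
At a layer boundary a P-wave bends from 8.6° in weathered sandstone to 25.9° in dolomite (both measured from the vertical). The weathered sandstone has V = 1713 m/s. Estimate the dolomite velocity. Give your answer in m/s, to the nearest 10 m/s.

5000 m/s

sin 8.6° = 0.1495; sin 25.9° = 0.4368.
V₂ = V₁·(sin θ₂/sin θ₁) = 1713·(0.4368/0.1495) = 5003.78 m/s.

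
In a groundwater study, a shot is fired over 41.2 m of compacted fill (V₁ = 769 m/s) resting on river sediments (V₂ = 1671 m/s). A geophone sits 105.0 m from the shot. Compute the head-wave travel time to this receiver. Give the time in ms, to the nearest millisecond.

θ_c = arcsin(V₁/V₂) = arcsin(769/1671) = 27.40°, cos θ_c = 0.8878.
Intercept time tᵢ = 2h cos θ_c / V₁ = 2·41.2·0.8878/769 = 0.09513 s.
t = x/V₂ + tᵢ = 105.0/1671 + 0.09513 = 0.15797 s.

158 ms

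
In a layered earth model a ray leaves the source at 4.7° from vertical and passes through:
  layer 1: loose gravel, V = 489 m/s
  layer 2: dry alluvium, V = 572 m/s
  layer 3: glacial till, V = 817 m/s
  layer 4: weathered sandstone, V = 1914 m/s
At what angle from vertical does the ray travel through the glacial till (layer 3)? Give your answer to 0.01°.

Snell's law across each interface conserves sin θ / V, so sin θ_3 = V_3·sin θ₁/V₁.
sin θ_3 = 817 × sin 4.7° / 489 = 0.1369.
θ_3 = 7.87° from the vertical.

7.87°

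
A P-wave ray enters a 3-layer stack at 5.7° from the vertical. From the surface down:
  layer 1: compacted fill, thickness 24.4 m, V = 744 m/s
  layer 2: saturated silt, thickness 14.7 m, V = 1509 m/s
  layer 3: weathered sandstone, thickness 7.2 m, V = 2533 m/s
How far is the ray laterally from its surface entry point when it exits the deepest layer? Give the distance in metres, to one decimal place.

Apply Snell's law at each interface; in layer i the horizontal offset is hᵢ·tan θᵢ.
Layer 1: θ = 5.70°; offset = 24.4·tan 5.70° = 2.435 m.
Layer 2: sin θ = 1509·sin 5.7°/744 = 0.2014, θ = 11.62°; offset = 14.7·tan 11.62° = 3.023 m.
Layer 3: sin θ = 2533·sin 5.7°/744 = 0.3381, θ = 19.76°; offset = 7.2·tan 19.76° = 2.587 m.
Total horizontal offset = 8.046 m.

8.0 m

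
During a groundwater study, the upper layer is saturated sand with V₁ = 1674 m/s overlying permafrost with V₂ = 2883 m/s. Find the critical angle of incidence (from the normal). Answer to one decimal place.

At critical incidence the refracted ray runs along the interface (θ₂ = 90°), so sin θ_c = V₁/V₂.
θ_c = arcsin(1674/2883) = arcsin 0.5806 = 35.50°.

35.5°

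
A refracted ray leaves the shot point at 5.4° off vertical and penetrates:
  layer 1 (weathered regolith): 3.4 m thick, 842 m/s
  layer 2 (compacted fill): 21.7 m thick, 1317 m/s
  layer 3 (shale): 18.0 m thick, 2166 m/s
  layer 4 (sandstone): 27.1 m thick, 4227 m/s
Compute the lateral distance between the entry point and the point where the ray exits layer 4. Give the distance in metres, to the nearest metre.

23 m

Apply Snell's law at each interface; in layer i the horizontal offset is hᵢ·tan θᵢ.
Layer 1: θ = 5.40°; offset = 3.4·tan 5.40° = 0.321 m.
Layer 2: sin θ = 1317·sin 5.4°/842 = 0.1472, θ = 8.46°; offset = 21.7·tan 8.46° = 3.229 m.
Layer 3: sin θ = 2166·sin 5.4°/842 = 0.2421, θ = 14.01°; offset = 18.0·tan 14.01° = 4.491 m.
Layer 4: sin θ = 4227·sin 5.4°/842 = 0.4724, θ = 28.19°; offset = 27.1·tan 28.19° = 14.527 m.
Total horizontal offset = 22.569 m.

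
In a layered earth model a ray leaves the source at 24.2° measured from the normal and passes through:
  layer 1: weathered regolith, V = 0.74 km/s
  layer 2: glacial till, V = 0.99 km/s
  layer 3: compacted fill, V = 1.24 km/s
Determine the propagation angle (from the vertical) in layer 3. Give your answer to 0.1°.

Snell's law across each interface conserves sin θ / V, so sin θ_3 = V_3·sin θ₁/V₁.
sin θ_3 = 1.24 × sin 24.2° / 0.74 = 0.6869.
θ_3 = 43.39° from the vertical.

43.4°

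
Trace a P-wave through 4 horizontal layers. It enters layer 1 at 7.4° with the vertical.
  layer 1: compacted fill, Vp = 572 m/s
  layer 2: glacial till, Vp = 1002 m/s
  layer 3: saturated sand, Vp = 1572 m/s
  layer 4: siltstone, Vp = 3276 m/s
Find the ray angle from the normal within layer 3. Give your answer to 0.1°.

20.7°

Ray parameter p = sin 7.4° / 572 = 2.2517e-04 s/m.
sin θ_3 = p·V_3 = 2.2517e-04 × 1572 = 0.3540.
θ_3 = arcsin 0.3540 = 20.73°.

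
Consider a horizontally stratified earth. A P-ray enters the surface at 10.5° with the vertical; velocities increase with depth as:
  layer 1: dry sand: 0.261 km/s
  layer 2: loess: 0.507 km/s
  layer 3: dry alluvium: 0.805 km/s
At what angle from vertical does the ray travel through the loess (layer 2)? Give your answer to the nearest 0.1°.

Snell's law across each interface conserves sin θ / V, so sin θ_2 = V_2·sin θ₁/V₁.
sin θ_2 = 0.507 × sin 10.5° / 0.261 = 0.3540.
θ_2 = arcsin 0.3540 = 20.73°.

20.7°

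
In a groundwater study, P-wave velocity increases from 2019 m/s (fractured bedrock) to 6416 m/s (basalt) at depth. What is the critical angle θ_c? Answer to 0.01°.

Critical incidence: sin θ_c = V₁/V₂ = 2019/6416 = 0.3147.
θ_c = arcsin 0.3147 = 18.34°.

18.34°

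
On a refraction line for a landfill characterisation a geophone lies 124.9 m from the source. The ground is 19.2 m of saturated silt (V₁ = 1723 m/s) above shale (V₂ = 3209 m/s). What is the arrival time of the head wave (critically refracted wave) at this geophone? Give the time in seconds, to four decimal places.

t = x/V₂ + 2h·√(V₂²−V₁²)/(V₁V₂).
√(V₂²−V₁²) = √(3209²−1723²) = 2707.2 m/s; delay term = 2·19.2·2707.2/(1723·3209) = 0.01880 s.
t = 124.9/3209 + 0.01880 = 0.05772 s.

0.0577 s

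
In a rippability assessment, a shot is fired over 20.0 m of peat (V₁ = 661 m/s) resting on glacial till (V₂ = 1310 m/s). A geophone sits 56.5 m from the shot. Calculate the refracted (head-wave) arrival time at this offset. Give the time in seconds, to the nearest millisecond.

0.095 s

θ_c = arcsin(V₁/V₂) = arcsin(661/1310) = 30.30°, cos θ_c = 0.8634.
Intercept time tᵢ = 2h cos θ_c / V₁ = 2·20.0·0.8634/661 = 0.05225 s.
t = x/V₂ + tᵢ = 56.5/1310 + 0.05225 = 0.09538 s.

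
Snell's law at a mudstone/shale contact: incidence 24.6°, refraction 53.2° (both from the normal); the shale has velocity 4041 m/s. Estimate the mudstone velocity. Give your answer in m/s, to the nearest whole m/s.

Snell's law: sin 24.6°/V₁ = sin 53.2°/V₂.
V₁ = V₂·sin 24.6°/sin 53.2° = 4041 × 0.5199 = 2100.82 m/s.

2101 m/s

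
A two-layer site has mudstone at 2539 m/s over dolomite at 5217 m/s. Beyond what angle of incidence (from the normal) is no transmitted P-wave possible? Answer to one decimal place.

Critical incidence: sin θ_c = V₁/V₂ = 2539/5217 = 0.4867.
θ_c = arcsin 0.4867 = 29.12°.

29.1°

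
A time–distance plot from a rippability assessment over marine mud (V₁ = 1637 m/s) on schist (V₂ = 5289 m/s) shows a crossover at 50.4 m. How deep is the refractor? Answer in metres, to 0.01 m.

h = (x_cross/2)·√((V₂−V₁)/(V₂+V₁)).
(V₂−V₁)/(V₂+V₁) = (5289−1637)/(5289+1637) = 0.5273; √ = 0.7261.
h = (50.4/2)·0.7261 = 18.30 m.

18.30 m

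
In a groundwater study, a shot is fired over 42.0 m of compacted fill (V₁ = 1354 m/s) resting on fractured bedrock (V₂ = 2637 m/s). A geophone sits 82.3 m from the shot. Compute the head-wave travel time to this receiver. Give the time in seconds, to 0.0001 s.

0.0844 s

t = x/V₂ + 2h·√(V₂²−V₁²)/(V₁V₂).
√(V₂²−V₁²) = √(2637²−1354²) = 2262.8 m/s; delay term = 2·42.0·2262.8/(1354·2637) = 0.05324 s.
t = 82.3/2637 + 0.05324 = 0.08445 s.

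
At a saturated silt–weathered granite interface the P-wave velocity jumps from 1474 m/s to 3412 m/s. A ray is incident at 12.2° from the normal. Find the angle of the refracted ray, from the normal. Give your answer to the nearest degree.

sin θ₁/V₁ = sin θ₂/V₂ ⇒ sin θ₂ = 3412·sin 12.2°/1474 = 3412·0.2113/1474 = 0.4892.
θ₂ = arcsin 0.4892 = 29.29° from the normal.

29°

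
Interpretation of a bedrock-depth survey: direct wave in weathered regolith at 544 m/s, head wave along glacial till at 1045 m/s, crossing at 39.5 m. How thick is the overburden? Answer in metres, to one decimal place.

h = (x_cross/2)·√((V₂−V₁)/(V₂+V₁)).
(V₂−V₁)/(V₂+V₁) = (1045−544)/(1045+544) = 0.3153; √ = 0.5615.
h = (39.5/2)·0.5615 = 11.09 m.

11.1 m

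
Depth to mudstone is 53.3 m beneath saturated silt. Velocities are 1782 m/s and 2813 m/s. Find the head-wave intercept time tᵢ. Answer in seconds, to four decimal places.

0.0463 s

tᵢ = 2h·√(V₂²−V₁²)/(V₁V₂).
√(V₂²−V₁²) = √(2813²−1782²) = 2176.6 m/s.
tᵢ = 2·53.3·2176.6/(1782·2813) = 0.04629 s.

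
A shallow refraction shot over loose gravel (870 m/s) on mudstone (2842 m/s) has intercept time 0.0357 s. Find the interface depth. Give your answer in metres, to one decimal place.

h = tᵢ·V₁·V₂ / (2·√(V₂²−V₁²)).
√(V₂²−V₁²) = √(2842² − 870²) = 2705.6 m/s.
h = 0.0357 s × 870 × 2842 / (2 × 2705.6) = 16.31 m.

16.3 m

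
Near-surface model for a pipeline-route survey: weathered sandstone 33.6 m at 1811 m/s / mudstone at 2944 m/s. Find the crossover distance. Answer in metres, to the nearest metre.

θ_c = arcsin(1811/2944) = 37.96°, so cos θ_c = 0.7884 and tᵢ = 2h cos θ_c/V₁ = 0.0293 s.
At crossover x/V₁ = x/V₂ + tᵢ ⇒ x = tᵢ/(1/V₁ − 1/V₂) = 0.02926/(5.5218e-04 − 3.3967e-04) = 137.67 m.

138 m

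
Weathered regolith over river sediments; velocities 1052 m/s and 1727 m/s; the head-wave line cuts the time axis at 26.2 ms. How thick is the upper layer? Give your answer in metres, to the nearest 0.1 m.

17.4 m

h = tᵢ·V₁·V₂ / (2·√(V₂²−V₁²)).
√(V₂²−V₁²) = √(1727² − 1052²) = 1369.6 m/s.
h = 0.0262 s × 1052 × 1727 / (2 × 1369.6) = 17.38 m.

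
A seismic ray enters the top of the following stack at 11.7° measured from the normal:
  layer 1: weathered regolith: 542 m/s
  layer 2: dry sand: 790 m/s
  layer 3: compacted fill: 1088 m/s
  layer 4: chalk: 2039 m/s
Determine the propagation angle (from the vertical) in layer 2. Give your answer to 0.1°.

Snell's law across each interface conserves sin θ / V, so sin θ_2 = V_2·sin θ₁/V₁.
sin θ_2 = 790 × sin 11.7° / 542 = 0.2956.
θ_2 = arcsin 0.2956 = 17.19°.

17.2°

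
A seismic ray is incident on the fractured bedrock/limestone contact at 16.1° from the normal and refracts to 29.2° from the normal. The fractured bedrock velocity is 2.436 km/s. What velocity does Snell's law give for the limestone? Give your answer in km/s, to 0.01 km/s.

Snell's law: sin 16.1°/V₁ = sin 29.2°/V₂.
V₂ = V₁·sin 29.2°/sin 16.1° = 2.436 × 1.7592 = 4.29 km/s.

4.29 km/s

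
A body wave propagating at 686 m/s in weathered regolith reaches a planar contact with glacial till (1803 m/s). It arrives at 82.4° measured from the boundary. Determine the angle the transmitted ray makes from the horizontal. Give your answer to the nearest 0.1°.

69.7°

Convert to the normal: θ₁ = 90° − 82.4° = 7.6°.
sin θ₁/V₁ = sin θ₂/V₂ ⇒ sin θ₂ = 1803·sin 7.6°/686 = 1803·0.1323/686 = 0.3476.
θ₂ = sin⁻¹(0.3476) = 20.34° (from vertical).
From the interface: 90° − 20.34° = 69.66°.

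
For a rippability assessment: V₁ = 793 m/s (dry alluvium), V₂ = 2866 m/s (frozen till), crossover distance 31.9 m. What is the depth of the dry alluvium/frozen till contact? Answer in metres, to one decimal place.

x_cross = 2h·√((V₂+V₁)/(V₂−V₁)) → h = x_cross / (2·√((V₂+V₁)/(V₂−V₁))).
√((V₂+V₁)/(V₂−V₁)) = √((2866+793)/(2866−793)) = 1.3286.
h = 31.9 / (2·1.3286) = 12.01 m.

12.0 m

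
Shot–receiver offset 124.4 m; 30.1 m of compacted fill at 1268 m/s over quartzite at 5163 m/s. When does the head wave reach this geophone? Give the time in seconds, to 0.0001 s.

t = x/V₂ + 2h·√(V₂²−V₁²)/(V₁V₂).
√(V₂²−V₁²) = √(5163²−1268²) = 5004.9 m/s; delay term = 2·30.1·5004.9/(1268·5163) = 0.04602 s.
t = 124.4/5163 + 0.04602 = 0.07012 s.

0.0701 s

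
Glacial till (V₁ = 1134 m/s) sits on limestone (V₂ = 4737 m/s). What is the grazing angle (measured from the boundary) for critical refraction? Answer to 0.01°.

Critical incidence: sin θ_c = V₁/V₂ = 1134/4737 = 0.2394.
θ_c = arcsin 0.2394 = 13.85°.
Measured from the interface: 90° − 13.85° = 76.15°.

76.15°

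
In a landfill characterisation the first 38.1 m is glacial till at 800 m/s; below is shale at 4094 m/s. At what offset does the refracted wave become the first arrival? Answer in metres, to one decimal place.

92.9 m

x_cross = 2h·√((V₂+V₁)/(V₂−V₁)).
(V₂+V₁)/(V₂−V₁) = (4094+800)/(4094−800) = 1.4857; √ = 1.2189.
x_cross = 2·38.1·1.2189 = 92.88 m.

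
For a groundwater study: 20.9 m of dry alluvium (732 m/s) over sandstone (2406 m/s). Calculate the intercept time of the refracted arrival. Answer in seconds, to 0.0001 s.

0.0544 s

θ_c = arcsin(V₁/V₂) = arcsin(732/2406) = 17.71°; cos θ_c = 0.9526.
tᵢ = 2h·cos θ_c / V₁ = 2·20.9·0.9526 / 732 = 0.05440 s.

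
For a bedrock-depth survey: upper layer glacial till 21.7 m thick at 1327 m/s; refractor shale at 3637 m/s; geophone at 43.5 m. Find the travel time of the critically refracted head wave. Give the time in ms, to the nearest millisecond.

42 ms

t = x/V₂ + 2h·√(V₂²−V₁²)/(V₁V₂).
√(V₂²−V₁²) = √(3637²−1327²) = 3386.3 m/s; delay term = 2·21.7·3386.3/(1327·3637) = 0.03045 s.
t = 43.5/3637 + 0.03045 = 0.04241 s.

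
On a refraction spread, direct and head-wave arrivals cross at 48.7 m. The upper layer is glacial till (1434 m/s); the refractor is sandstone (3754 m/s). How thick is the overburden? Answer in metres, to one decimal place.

x_cross = 2h·√((V₂+V₁)/(V₂−V₁)) → h = x_cross / (2·√((V₂+V₁)/(V₂−V₁))).
√((V₂+V₁)/(V₂−V₁)) = √((3754+1434)/(3754−1434)) = 1.4954.
h = 48.7 / (2·1.4954) = 16.28 m.

16.3 m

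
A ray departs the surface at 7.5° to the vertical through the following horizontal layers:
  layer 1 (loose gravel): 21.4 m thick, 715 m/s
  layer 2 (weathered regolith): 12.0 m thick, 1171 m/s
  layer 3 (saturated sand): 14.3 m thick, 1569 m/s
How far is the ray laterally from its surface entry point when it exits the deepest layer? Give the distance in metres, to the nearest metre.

10 m

Ray parameter p = sin 7.5° / 715 m/s = 1.8255e-04 s/m.
Layer 1: θ = 7.50°; offset = 21.4·tan 7.50° = 2.817 m.
Layer 2: sin θ = p·1171 = 0.2138 → θ = 12.34°; offset = 12.0·tan 12.34° = 2.626 m.
Layer 3: sin θ = p·1569 = 0.2864 → θ = 16.64°; offset = 14.3·tan 16.64° = 4.275 m.
Total horizontal offset = 9.718 m.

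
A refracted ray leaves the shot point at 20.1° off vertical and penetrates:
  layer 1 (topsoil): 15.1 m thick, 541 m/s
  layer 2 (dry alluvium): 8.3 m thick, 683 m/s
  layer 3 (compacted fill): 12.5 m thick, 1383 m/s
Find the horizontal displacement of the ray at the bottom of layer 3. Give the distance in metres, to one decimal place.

32.5 m

Ray parameter p = sin 20.1° / 541 m/s = 6.3523e-04 s/m.
Layer 1: θ = 20.10°; offset = 15.1·tan 20.10° = 5.526 m.
Layer 2: sin θ = p·683 = 0.4339 → θ = 25.71°; offset = 8.3·tan 25.71° = 3.997 m.
Layer 3: sin θ = p·1383 = 0.8785 → θ = 61.46°; offset = 12.5·tan 61.46° = 22.988 m.
Total horizontal offset = 32.511 m.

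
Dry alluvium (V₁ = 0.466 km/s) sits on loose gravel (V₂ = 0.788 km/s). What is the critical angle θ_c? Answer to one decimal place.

Critical incidence: sin θ_c = V₁/V₂ = 0.466/0.788 = 0.5914.
θ_c = arcsin 0.5914 = 36.25°.

36.3°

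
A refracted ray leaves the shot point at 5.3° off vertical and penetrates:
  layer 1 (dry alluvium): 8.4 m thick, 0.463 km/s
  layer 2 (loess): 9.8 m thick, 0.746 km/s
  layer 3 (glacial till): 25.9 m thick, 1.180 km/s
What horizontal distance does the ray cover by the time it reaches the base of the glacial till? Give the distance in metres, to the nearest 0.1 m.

p = sin θ₁/V₁ = sin 5.3°/0.463 = 1.9950e-01 s/km is conserved through the stack.
Layer 1: θ = 5.30°; offset = 8.4·tan 5.30° = 0.779 m.
Layer 2: sin θ = p·0.746 = 0.1488 → θ = 8.56°; offset = 9.8·tan 8.56° = 1.475 m.
Layer 3: sin θ = p·1.180 = 0.2354 → θ = 13.62°; offset = 25.9·tan 13.62° = 6.274 m.
Summing the layer offsets gives 8.528 m.

8.5 m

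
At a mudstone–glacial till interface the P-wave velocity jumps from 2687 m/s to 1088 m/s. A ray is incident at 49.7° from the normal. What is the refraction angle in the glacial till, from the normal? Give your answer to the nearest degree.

sin θ₁/V₁ = sin θ₂/V₂ ⇒ sin θ₂ = 1088·sin 49.7°/2687 = 1088·0.7627/2687 = 0.3088.
θ₂ = sin⁻¹(0.3088) = 17.99° (from vertical).

18°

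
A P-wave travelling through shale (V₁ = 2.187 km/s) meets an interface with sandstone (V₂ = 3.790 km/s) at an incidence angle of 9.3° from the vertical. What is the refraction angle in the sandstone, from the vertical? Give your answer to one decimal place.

sin θ₁/V₁ = sin θ₂/V₂ ⇒ sin θ₂ = 3.790·sin 9.3°/2.187 = 3.790·0.1616/2.187 = 0.2801.
θ₂ = arcsin 0.2801 = 16.26° from the normal.

16.3°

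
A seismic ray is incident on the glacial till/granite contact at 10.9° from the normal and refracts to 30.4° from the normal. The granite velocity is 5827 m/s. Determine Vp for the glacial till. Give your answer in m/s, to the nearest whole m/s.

sin 10.9° = 0.1891; sin 30.4° = 0.5060.
V₁ = V₂·(sin θ₁/sin θ₂) = 5827·(0.1891/0.5060) = 2177.44 m/s.

2177 m/s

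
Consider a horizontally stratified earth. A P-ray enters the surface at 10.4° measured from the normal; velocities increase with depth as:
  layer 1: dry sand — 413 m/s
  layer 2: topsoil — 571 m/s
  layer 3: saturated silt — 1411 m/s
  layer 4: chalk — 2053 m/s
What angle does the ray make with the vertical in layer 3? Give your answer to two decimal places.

Ray parameter p = sin 10.4° / 413 = 4.3709e-04 s/m.
sin θ_3 = p·V_3 = 4.3709e-04 × 1411 = 0.6167.
θ_3 = arcsin 0.6167 = 38.08°.

38.08°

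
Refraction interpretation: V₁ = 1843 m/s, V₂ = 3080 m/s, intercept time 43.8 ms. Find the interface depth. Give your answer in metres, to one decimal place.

h = tᵢ·V₁·V₂ / (2·√(V₂²−V₁²)).
√(V₂²−V₁²) = √(3080² − 1843²) = 2467.7 m/s.
h = 0.0438 s × 1843 × 3080 / (2 × 2467.7) = 50.38 m.

50.4 m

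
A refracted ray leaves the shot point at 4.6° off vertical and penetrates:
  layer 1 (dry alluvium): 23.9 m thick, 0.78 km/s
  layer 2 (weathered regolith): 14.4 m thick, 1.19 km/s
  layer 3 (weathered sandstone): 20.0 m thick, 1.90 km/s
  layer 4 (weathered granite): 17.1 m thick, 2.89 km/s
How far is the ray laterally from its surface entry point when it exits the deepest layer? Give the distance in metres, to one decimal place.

Apply Snell's law at each interface; in layer i the horizontal offset is hᵢ·tan θᵢ.
Layer 1: θ = 4.60°; offset = 23.9·tan 4.60° = 1.923 m.
Layer 2: sin θ = 1.19·sin 4.6°/0.78 = 0.1224, θ = 7.03°; offset = 14.4·tan 7.03° = 1.775 m.
Layer 3: sin θ = 1.90·sin 4.6°/0.78 = 0.1954, θ = 11.27°; offset = 20.0·tan 11.27° = 3.984 m.
Layer 4: sin θ = 2.89·sin 4.6°/0.78 = 0.2971, θ = 17.29°; offset = 17.1·tan 17.29° = 5.322 m.
Summing the layer offsets gives 13.004 m.

13.0 m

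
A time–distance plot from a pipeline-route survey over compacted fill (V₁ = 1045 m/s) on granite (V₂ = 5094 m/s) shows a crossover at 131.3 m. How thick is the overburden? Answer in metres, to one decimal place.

h = (x_cross/2)·√((V₂−V₁)/(V₂+V₁)).
(V₂−V₁)/(V₂+V₁) = (5094−1045)/(5094+1045) = 0.6596; √ = 0.8121.
h = (131.3/2)·0.8121 = 53.32 m.

53.3 m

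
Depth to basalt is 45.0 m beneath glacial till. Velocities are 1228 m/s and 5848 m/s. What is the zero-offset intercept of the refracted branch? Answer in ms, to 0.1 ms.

tᵢ = 2h·√(V₂²−V₁²)/(V₁V₂).
√(V₂²−V₁²) = √(5848²−1228²) = 5717.6 m/s.
tᵢ = 2·45.0·5717.6/(1228·5848) = 0.07166 s.

71.7 ms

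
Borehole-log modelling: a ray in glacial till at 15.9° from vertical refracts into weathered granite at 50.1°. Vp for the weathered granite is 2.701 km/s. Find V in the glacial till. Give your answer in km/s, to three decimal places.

Snell's law: sin 15.9°/V₁ = sin 50.1°/V₂.
V₁ = V₂·sin 15.9°/sin 50.1° = 2.701 × 0.3571 = 0.965 km/s.

0.965 km/s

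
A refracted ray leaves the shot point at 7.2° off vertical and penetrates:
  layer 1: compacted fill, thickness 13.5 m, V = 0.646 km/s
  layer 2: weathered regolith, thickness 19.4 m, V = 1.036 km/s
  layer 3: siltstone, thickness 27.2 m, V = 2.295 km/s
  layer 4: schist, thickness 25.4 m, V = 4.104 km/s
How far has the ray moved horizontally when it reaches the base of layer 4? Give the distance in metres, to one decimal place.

Apply Snell's law at each interface; in layer i the horizontal offset is hᵢ·tan θᵢ.
Layer 1: θ = 7.20°; offset = 13.5·tan 7.20° = 1.705 m.
Layer 2: sin θ = 1.036·sin 7.2°/0.646 = 0.2010, θ = 11.60°; offset = 19.4·tan 11.60° = 3.981 m.
Layer 3: sin θ = 2.295·sin 7.2°/0.646 = 0.4453, θ = 26.44°; offset = 27.2·tan 26.44° = 13.526 m.
Layer 4: sin θ = 4.104·sin 7.2°/0.646 = 0.7962, θ = 52.77°; offset = 25.4·tan 52.77° = 33.429 m.
Summing the layer offsets gives 52.641 m.

52.6 m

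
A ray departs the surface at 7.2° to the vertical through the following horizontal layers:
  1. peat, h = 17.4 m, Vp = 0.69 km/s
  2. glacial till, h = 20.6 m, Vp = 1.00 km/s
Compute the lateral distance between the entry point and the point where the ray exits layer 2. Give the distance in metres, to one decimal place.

Apply Snell's law at each interface; in layer i the horizontal offset is hᵢ·tan θᵢ.
Layer 1: θ = 7.20°; offset = 17.4·tan 7.20° = 2.198 m.
Layer 2: sin θ = 1.00·sin 7.2°/0.69 = 0.1816, θ = 10.47°; offset = 20.6·tan 10.47° = 3.805 m.
Σ offsets = 6.003 m.

6.0 m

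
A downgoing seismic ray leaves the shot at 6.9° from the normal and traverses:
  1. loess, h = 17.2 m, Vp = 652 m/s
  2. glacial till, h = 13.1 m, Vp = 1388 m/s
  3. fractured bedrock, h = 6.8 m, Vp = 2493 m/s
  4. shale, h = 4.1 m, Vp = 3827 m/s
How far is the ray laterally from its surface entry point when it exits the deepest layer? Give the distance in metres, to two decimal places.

13.14 m

Ray parameter p = sin 6.9° / 652 m/s = 1.8426e-04 s/m.
Layer 1: θ = 6.90°; offset = 17.2·tan 6.90° = 2.0814 m.
Layer 2: sin θ = p·1388 = 0.2558 → θ = 14.82°; offset = 13.1·tan 14.82° = 3.4656 m.
Layer 3: sin θ = p·2493 = 0.4594 → θ = 27.35°; offset = 6.8·tan 27.35° = 3.5166 m.
Layer 4: sin θ = p·3827 = 0.7052 → θ = 44.84°; offset = 4.1·tan 44.84° = 4.0775 m.
Summing the layer offsets gives 13.1411 m.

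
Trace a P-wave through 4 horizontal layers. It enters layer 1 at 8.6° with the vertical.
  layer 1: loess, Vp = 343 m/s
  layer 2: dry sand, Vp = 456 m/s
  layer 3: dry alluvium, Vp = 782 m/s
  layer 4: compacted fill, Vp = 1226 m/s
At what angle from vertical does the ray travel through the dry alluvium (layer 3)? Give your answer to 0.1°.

19.9°

Ray parameter p = sin 8.6° / 343 = 4.3596e-04 s/m.
sin θ_3 = p·V_3 = 4.3596e-04 × 782 = 0.3409.
θ_3 = arcsin 0.3409 = 19.93°.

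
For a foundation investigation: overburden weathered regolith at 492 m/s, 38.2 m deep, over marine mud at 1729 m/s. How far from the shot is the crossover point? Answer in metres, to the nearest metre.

102 m

x_cross = 2h·√((V₂+V₁)/(V₂−V₁)).
(V₂+V₁)/(V₂−V₁) = (1729+492)/(1729−492) = 1.7955; √ = 1.3400.
x_cross = 2·38.2·1.3400 = 102.37 m.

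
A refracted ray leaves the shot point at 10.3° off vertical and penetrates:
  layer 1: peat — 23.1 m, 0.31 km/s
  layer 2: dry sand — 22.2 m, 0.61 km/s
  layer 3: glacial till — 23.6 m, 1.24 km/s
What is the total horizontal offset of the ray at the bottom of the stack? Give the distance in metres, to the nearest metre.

Apply Snell's law at each interface; in layer i the horizontal offset is hᵢ·tan θᵢ.
Layer 1: θ = 10.30°; offset = 23.1·tan 10.30° = 4.198 m.
Layer 2: sin θ = 0.61·sin 10.3°/0.31 = 0.3518, θ = 20.60°; offset = 22.2·tan 20.60° = 8.344 m.
Layer 3: sin θ = 1.24·sin 10.3°/0.31 = 0.7152, θ = 45.66°; offset = 23.6·tan 45.66° = 24.150 m.
Total horizontal offset = 36.693 m.

37 m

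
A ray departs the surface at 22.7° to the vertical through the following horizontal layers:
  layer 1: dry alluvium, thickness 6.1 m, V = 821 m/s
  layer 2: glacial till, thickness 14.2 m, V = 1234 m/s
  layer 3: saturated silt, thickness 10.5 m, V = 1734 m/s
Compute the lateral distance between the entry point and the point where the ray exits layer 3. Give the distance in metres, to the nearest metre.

27 m

Apply Snell's law at each interface; in layer i the horizontal offset is hᵢ·tan θᵢ.
Layer 1: θ = 22.70°; offset = 6.1·tan 22.70° = 2.552 m.
Layer 2: sin θ = 1234·sin 22.7°/821 = 0.5800, θ = 35.45°; offset = 14.2·tan 35.45° = 10.111 m.
Layer 3: sin θ = 1734·sin 22.7°/821 = 0.8151, θ = 54.59°; offset = 10.5·tan 54.59° = 14.771 m.
Σ offsets = 27.434 m.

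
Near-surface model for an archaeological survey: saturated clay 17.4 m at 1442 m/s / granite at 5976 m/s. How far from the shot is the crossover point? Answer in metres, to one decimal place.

44.5 m

θ_c = arcsin(1442/5976) = 13.96°, so cos θ_c = 0.9705 and tᵢ = 2h cos θ_c/V₁ = 0.0234 s.
At crossover x/V₁ = x/V₂ + tᵢ ⇒ x = tᵢ/(1/V₁ − 1/V₂) = 0.02342/(6.9348e-04 − 1.6734e-04) = 44.51 m.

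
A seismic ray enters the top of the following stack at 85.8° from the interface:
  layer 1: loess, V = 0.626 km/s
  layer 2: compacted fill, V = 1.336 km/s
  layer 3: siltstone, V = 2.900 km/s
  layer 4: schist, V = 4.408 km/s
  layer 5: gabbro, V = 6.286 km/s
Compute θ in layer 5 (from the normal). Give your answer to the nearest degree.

47°

From the normal: θ₁ = 90° − 85.8° = 4.2°.
Snell's law across each interface conserves sin θ / V, so sin θ_5 = V_5·sin θ₁/V₁.
sin θ_5 = 6.286 × sin 4.2° / 0.626 = 0.7354.
θ_5 = arcsin 0.7354 = 47.34°.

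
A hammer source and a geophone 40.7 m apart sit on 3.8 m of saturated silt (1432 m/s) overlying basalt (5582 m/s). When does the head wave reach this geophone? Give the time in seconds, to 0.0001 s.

θ_c = arcsin(V₁/V₂) = arcsin(1432/5582) = 14.86°, cos θ_c = 0.9665.
Intercept time tᵢ = 2h cos θ_c / V₁ = 2·3.8·0.9665/1432 = 0.00513 s.
t = x/V₂ + tᵢ = 40.7/5582 + 0.00513 = 0.01242 s.

0.0124 s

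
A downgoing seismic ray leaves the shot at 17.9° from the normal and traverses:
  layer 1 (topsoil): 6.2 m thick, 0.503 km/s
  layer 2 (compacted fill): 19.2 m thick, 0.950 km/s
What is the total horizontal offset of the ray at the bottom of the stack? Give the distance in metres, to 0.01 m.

Apply Snell's law at each interface; in layer i the horizontal offset is hᵢ·tan θᵢ.
Layer 1: θ = 17.90°; offset = 6.2·tan 17.90° = 2.0025 m.
Layer 2: sin θ = 0.950·sin 17.9°/0.503 = 0.5805, θ = 35.49°; offset = 19.2·tan 35.49° = 13.6878 m.
Σ offsets = 15.6904 m.

15.69 m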